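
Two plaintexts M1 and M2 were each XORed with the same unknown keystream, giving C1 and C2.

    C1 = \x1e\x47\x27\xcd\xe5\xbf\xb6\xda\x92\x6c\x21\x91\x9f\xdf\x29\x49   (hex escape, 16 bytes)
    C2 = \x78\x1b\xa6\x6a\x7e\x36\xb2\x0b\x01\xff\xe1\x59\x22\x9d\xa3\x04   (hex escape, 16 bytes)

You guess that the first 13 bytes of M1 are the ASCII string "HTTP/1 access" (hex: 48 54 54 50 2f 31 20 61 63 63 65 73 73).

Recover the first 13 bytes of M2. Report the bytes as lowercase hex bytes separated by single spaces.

2e 08 d5 f7 b4 b8 24 b0 f0 f0 a5 bb ce

First, C1 ⊕ C2 = (M1 ⊕ K) ⊕ (M2 ⊕ K) = M1 ⊕ M2, so the key drops out. Then M2 = (M1 ⊕ M2) ⊕ M1 over the first 13 bytes.
byte 0: (1e ⊕ 78) ⊕ 48 = 66 ⊕ 48 = 2e
byte 1: (47 ⊕ 1b) ⊕ 54 = 5c ⊕ 54 = 08
byte 2: (27 ⊕ a6) ⊕ 54 = 81 ⊕ 54 = d5
byte 3: (cd ⊕ 6a) ⊕ 50 = a7 ⊕ 50 = f7
byte 4: (e5 ⊕ 7e) ⊕ 2f = 9b ⊕ 2f = b4
byte 5: (bf ⊕ 36) ⊕ 31 = 89 ⊕ 31 = b8
byte 6: (b6 ⊕ b2) ⊕ 20 = 04 ⊕ 20 = 24
byte 7: (da ⊕ 0b) ⊕ 61 = d1 ⊕ 61 = b0
byte 8: (92 ⊕ 01) ⊕ 63 = 93 ⊕ 63 = f0
byte 9: (6c ⊕ ff) ⊕ 63 = 93 ⊕ 63 = f0
byte 10: (21 ⊕ e1) ⊕ 65 = c0 ⊕ 65 = a5
byte 11: (91 ⊕ 59) ⊕ 73 = c8 ⊕ 73 = bb
byte 12: (9f ⊕ 22) ⊕ 73 = bd ⊕ 73 = ce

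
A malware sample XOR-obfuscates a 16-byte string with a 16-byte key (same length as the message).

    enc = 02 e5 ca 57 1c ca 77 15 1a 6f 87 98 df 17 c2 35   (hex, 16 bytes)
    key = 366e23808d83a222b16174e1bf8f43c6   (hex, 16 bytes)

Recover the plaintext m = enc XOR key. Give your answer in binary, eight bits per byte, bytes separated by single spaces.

00110100 10001011 11101001 11010111 10010001 01001001 11010101 00110111 10101011 00001110 11110011 01111001 01100000 10011000 10000001 11110011

XOR is its own inverse, so applying the key byte-wise gives the result directly.
00000010 XOR 00110110 = 00110100
11100101 XOR 01101110 = 10001011
11001010 XOR 00100011 = 11101001
01010111 XOR 10000000 = 11010111
00011100 XOR 10001101 = 10010001
11001010 XOR 10000011 = 01001001
01110111 XOR 10100010 = 11010101
00010101 XOR 00100010 = 00110111
00011010 XOR 10110001 = 10101011
01101111 XOR 01100001 = 00001110
10000111 XOR 01110100 = 11110011
10011000 XOR 11100001 = 01111001
11011111 XOR 10111111 = 01100000
00010111 XOR 10001111 = 10011000
11000010 XOR 01000011 = 10000001
00110101 XOR 11000110 = 11110011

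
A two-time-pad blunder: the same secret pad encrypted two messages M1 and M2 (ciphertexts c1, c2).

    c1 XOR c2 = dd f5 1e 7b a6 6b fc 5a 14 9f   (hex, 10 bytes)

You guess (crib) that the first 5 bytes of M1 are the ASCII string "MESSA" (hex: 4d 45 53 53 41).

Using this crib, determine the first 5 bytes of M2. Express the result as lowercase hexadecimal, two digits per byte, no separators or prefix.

Since c1 ⊕ c2 = M1 ⊕ M2, XORing with the guessed M1 bytes yields the corresponding M2 bytes: M2 = (c1 ⊕ c2) ⊕ M1.
byte 0: 221 ^  77 = 144
byte 1: 245 ^  69 = 176
byte 2:  30 ^  83 =  77
byte 3: 123 ^  83 =  40
byte 4: 166 ^  65 = 231

90b04d28e7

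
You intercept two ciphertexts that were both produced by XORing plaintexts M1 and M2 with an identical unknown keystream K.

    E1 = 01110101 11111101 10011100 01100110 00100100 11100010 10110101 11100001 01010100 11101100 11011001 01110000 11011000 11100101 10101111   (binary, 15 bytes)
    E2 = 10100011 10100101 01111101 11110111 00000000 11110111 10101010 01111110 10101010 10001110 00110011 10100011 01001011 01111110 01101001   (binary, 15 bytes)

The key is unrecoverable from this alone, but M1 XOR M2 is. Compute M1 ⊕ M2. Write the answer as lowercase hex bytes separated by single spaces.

E1 ⊕ E2 = (M1 ⊕ K) ⊕ (M2 ⊕ K) = M1 ⊕ M2 — the shared key cancels under XOR.
byte 0: 75 ⊕ a3 = d6
byte 1: fd ⊕ a5 = 58
byte 2: 9c ⊕ 7d = e1
byte 3: 66 ⊕ f7 = 91
byte 4: 24 ⊕ 00 = 24
byte 5: e2 ⊕ f7 = 15
byte 6: b5 ⊕ aa = 1f
byte 7: e1 ⊕ 7e = 9f
byte 8: 54 ⊕ aa = fe
byte 9: ec ⊕ 8e = 62
byte 10: d9 ⊕ 33 = ea
byte 11: 70 ⊕ a3 = d3
byte 12: d8 ⊕ 4b = 93
byte 13: e5 ⊕ 7e = 9b
byte 14: af ⊕ 69 = c6

d6 58 e1 91 24 15 1f 9f fe 62 ea d3 93 9b c6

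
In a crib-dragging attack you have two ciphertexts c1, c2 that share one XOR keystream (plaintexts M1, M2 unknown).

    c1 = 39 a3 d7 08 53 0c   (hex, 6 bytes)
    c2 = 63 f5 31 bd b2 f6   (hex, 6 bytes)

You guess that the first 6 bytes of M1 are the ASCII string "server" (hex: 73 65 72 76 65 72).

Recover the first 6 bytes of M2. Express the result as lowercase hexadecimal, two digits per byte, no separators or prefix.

293394c38488

First, c1 ⊕ c2 = (M1 ⊕ K) ⊕ (M2 ⊕ K) = M1 ⊕ M2, so the key drops out. Then M2 = (M1 ⊕ M2) ⊕ M1 over the first 6 bytes.
byte 0: (39 xor 63) xor 73 = 5a xor 73 = 29
byte 1: (a3 xor f5) xor 65 = 56 xor 65 = 33
byte 2: (d7 xor 31) xor 72 = e6 xor 72 = 94
byte 3: (08 xor bd) xor 76 = b5 xor 76 = c3
byte 4: (53 xor b2) xor 65 = e1 xor 65 = 84
byte 5: (0c xor f6) xor 72 = fa xor 72 = 88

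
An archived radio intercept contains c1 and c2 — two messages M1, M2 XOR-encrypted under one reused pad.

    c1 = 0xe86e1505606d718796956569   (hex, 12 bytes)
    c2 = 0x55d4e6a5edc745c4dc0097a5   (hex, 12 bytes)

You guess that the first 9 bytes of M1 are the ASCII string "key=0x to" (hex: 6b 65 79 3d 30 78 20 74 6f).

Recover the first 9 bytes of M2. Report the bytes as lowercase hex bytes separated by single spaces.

d6 df 8a 9d bd d2 14 37 25

First, c1 ⊕ c2 = (M1 ⊕ K) ⊕ (M2 ⊕ K) = M1 ⊕ M2, so the key drops out. Then M2 = (M1 ⊕ M2) ⊕ M1 over the first 9 bytes.
byte 0: (e8 xor 55) xor 6b = bd xor 6b = d6
byte 1: (6e xor d4) xor 65 = ba xor 65 = df
byte 2: (15 xor e6) xor 79 = f3 xor 79 = 8a
byte 3: (05 xor a5) xor 3d = a0 xor 3d = 9d
byte 4: (60 xor ed) xor 30 = 8d xor 30 = bd
byte 5: (6d xor c7) xor 78 = aa xor 78 = d2
byte 6: (71 xor 45) xor 20 = 34 xor 20 = 14
byte 7: (87 xor c4) xor 74 = 43 xor 74 = 37
byte 8: (96 xor dc) xor 6f = 4a xor 6f = 25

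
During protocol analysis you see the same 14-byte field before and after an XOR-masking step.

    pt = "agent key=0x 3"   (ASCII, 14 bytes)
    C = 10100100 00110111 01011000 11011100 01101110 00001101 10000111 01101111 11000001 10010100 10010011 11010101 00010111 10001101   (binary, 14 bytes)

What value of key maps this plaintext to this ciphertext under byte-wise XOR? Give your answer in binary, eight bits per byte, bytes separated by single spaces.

11000101 01010000 00111101 10110010 00011010 00101101 11101100 00001010 10111000 10101001 10100011 10101101 00110111 10111110

Since C = pt ⊕ key, XORing both sides with pt gives key = pt ⊕ C.
byte 0: 61 XOR a4 = c5
byte 1: 67 XOR 37 = 50
byte 2: 65 XOR 58 = 3d
byte 3: 6e XOR dc = b2
byte 4: 74 XOR 6e = 1a
byte 5: 20 XOR 0d = 2d
byte 6: 6b XOR 87 = ec
byte 7: 65 XOR 6f = 0a
byte 8: 79 XOR c1 = b8
byte 9: 3d XOR 94 = a9
byte 10: 30 XOR 93 = a3
byte 11: 78 XOR d5 = ad
byte 12: 20 XOR 17 = 37
byte 13: 33 XOR 8d = be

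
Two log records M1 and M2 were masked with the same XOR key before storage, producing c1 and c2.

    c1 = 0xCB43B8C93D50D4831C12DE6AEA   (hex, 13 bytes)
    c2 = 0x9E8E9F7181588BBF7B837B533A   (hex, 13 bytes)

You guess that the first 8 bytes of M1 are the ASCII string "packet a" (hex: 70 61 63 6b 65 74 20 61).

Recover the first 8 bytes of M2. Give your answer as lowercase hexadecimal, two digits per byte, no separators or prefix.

First, c1 ⊕ c2 = (M1 ⊕ K) ⊕ (M2 ⊕ K) = M1 ⊕ M2, so the key drops out. Then M2 = (M1 ⊕ M2) ⊕ M1 over the first 8 bytes.
byte 0: (cb ⊕ 9e) ⊕ 70 = 55 ⊕ 70 = 25
byte 1: (43 ⊕ 8e) ⊕ 61 = cd ⊕ 61 = ac
byte 2: (b8 ⊕ 9f) ⊕ 63 = 27 ⊕ 63 = 44
byte 3: (c9 ⊕ 71) ⊕ 6b = b8 ⊕ 6b = d3
byte 4: (3d ⊕ 81) ⊕ 65 = bc ⊕ 65 = d9
byte 5: (50 ⊕ 58) ⊕ 74 = 08 ⊕ 74 = 7c
byte 6: (d4 ⊕ 8b) ⊕ 20 = 5f ⊕ 20 = 7f
byte 7: (83 ⊕ bf) ⊕ 61 = 3c ⊕ 61 = 5d

25ac44d3d97c7f5d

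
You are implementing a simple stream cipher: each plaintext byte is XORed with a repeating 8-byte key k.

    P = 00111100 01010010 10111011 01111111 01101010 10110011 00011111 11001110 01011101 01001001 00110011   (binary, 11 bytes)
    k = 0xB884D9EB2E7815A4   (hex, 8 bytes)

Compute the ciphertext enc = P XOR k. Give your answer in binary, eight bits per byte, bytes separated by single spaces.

10000100 11010110 01100010 10010100 01000100 11001011 00001010 01101010 11100101 11001101 11101010

The 8-byte key repeats, so the effective keystream is b8 84 d9 eb 2e 78 15 a4 b8 84 d9.
byte 0: 3c ^ b8 = 84
byte 1: 52 ^ 84 = d6
byte 2: bb ^ d9 = 62
byte 3: 7f ^ eb = 94
byte 4: 6a ^ 2e = 44
byte 5: b3 ^ 78 = cb
byte 6: 1f ^ 15 = 0a
byte 7: ce ^ a4 = 6a
byte 8: 5d ^ b8 = e5
byte 9: 49 ^ 84 = cd
byte 10: 33 ^ d9 = ea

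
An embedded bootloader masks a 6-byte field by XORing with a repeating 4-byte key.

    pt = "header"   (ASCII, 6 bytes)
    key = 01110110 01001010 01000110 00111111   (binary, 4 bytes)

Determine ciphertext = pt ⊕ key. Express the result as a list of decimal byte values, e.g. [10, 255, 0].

[30, 47, 39, 91, 19, 56]

The 4-byte key repeats, so the effective keystream is 76 4a 46 3f 76 4a.
byte 0: 68 xor 76 = 1e
byte 1: 65 xor 4a = 2f
byte 2: 61 xor 46 = 27
byte 3: 64 xor 3f = 5b
byte 4: 65 xor 76 = 13
byte 5: 72 xor 4a = 38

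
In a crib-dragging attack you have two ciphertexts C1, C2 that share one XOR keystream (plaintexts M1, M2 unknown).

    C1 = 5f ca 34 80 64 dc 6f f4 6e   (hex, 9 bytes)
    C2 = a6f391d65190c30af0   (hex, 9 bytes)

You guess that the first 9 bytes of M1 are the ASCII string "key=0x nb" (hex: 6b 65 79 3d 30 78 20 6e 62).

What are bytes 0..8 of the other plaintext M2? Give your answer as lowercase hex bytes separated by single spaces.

First, C1 ⊕ C2 = (M1 ⊕ K) ⊕ (M2 ⊕ K) = M1 ⊕ M2, so the key drops out. Then M2 = (M1 ⊕ M2) ⊕ M1 over the first 9 bytes.
byte 0: (5f xor a6) xor 6b = f9 xor 6b = 92
byte 1: (ca xor f3) xor 65 = 39 xor 65 = 5c
byte 2: (34 xor 91) xor 79 = a5 xor 79 = dc
byte 3: (80 xor d6) xor 3d = 56 xor 3d = 6b
byte 4: (64 xor 51) xor 30 = 35 xor 30 = 05
byte 5: (dc xor 90) xor 78 = 4c xor 78 = 34
byte 6: (6f xor c3) xor 20 = ac xor 20 = 8c
byte 7: (f4 xor 0a) xor 6e = fe xor 6e = 90
byte 8: (6e xor f0) xor 62 = 9e xor 62 = fc

92 5c dc 6b 05 34 8c 90 fc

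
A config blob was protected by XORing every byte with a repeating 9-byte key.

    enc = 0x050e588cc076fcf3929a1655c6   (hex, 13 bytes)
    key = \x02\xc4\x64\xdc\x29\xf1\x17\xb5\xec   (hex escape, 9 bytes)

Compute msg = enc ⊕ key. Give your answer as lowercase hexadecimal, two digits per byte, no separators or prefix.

07ca3c50e987eb467e98d2311a

The 9-byte key repeats, so the effective keystream is 02 c4 64 dc 29 f1 17 b5 ec 02 c4 64 dc.
byte 0:   5 XOR   2 =   7
byte 1:  14 XOR 196 = 202
byte 2:  88 XOR 100 =  60
byte 3: 140 XOR 220 =  80
byte 4: 192 XOR  41 = 233
byte 5: 118 XOR 241 = 135
byte 6: 252 XOR  23 = 235
byte 7: 243 XOR 181 =  70
byte 8: 146 XOR 236 = 126
byte 9: 154 XOR   2 = 152
byte 10:  22 XOR 196 = 210
byte 11:  85 XOR 100 =  49
byte 12: 198 XOR 220 =  26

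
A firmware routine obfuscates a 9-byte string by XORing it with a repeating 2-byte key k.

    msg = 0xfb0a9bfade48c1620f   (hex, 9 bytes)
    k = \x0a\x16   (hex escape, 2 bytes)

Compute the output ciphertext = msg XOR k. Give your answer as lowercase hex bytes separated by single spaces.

f1 1c 91 ec d4 5e cb 74 05

The 2-byte key repeats, so the effective keystream is 0a 16 0a 16 0a 16 0a 16 0a.
byte 0: fb ⊕ 0a = f1
byte 1: 0a ⊕ 16 = 1c
byte 2: 9b ⊕ 0a = 91
byte 3: fa ⊕ 16 = ec
byte 4: de ⊕ 0a = d4
byte 5: 48 ⊕ 16 = 5e
byte 6: c1 ⊕ 0a = cb
byte 7: 62 ⊕ 16 = 74
byte 8: 0f ⊕ 0a = 05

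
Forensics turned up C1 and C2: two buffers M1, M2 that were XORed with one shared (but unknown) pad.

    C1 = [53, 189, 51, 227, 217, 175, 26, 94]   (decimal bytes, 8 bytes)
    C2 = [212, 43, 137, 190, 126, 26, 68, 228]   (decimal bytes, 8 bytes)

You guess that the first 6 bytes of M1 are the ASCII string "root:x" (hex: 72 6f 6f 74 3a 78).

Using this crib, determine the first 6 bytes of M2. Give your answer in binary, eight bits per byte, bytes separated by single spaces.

10010011 11111001 11010101 00101001 10011101 11001101

First, C1 ⊕ C2 = (M1 ⊕ K) ⊕ (M2 ⊕ K) = M1 ⊕ M2, so the key drops out. Then M2 = (M1 ⊕ M2) ⊕ M1 over the first 6 bytes.
byte 0: (35 XOR d4) XOR 72 = e1 XOR 72 = 93
byte 1: (bd XOR 2b) XOR 6f = 96 XOR 6f = f9
byte 2: (33 XOR 89) XOR 6f = ba XOR 6f = d5
byte 3: (e3 XOR be) XOR 74 = 5d XOR 74 = 29
byte 4: (d9 XOR 7e) XOR 3a = a7 XOR 3a = 9d
byte 5: (af XOR 1a) XOR 78 = b5 XOR 78 = cd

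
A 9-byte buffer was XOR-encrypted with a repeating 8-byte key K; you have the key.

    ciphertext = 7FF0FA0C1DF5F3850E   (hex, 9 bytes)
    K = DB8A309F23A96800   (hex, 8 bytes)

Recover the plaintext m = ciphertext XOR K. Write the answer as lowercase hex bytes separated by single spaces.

a4 7a ca 93 3e 5c 9b 85 d5

The 8-byte key repeats, so the effective keystream is db 8a 30 9f 23 a9 68 00 db.
byte 0: 7f xor db = a4
byte 1: f0 xor 8a = 7a
byte 2: fa xor 30 = ca
byte 3: 0c xor 9f = 93
byte 4: 1d xor 23 = 3e
byte 5: f5 xor a9 = 5c
byte 6: f3 xor 68 = 9b
byte 7: 85 xor 00 = 85
byte 8: 0e xor db = d5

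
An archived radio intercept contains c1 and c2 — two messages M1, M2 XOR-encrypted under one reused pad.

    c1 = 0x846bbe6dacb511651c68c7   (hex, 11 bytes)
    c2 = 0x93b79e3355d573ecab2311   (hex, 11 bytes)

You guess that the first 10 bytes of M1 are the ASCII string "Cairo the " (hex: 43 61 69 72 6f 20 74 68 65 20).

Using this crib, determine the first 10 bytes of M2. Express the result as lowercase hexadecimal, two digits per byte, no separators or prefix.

54bd492c964016e1d26b

First, c1 ⊕ c2 = (M1 ⊕ K) ⊕ (M2 ⊕ K) = M1 ⊕ M2, so the key drops out. Then M2 = (M1 ⊕ M2) ⊕ M1 over the first 10 bytes.
byte 0: (84 xor 93) xor 43 = 17 xor 43 = 54
byte 1: (6b xor b7) xor 61 = dc xor 61 = bd
byte 2: (be xor 9e) xor 69 = 20 xor 69 = 49
byte 3: (6d xor 33) xor 72 = 5e xor 72 = 2c
byte 4: (ac xor 55) xor 6f = f9 xor 6f = 96
byte 5: (b5 xor d5) xor 20 = 60 xor 20 = 40
byte 6: (11 xor 73) xor 74 = 62 xor 74 = 16
byte 7: (65 xor ec) xor 68 = 89 xor 68 = e1
byte 8: (1c xor ab) xor 65 = b7 xor 65 = d2
byte 9: (68 xor 23) xor 20 = 4b xor 20 = 6b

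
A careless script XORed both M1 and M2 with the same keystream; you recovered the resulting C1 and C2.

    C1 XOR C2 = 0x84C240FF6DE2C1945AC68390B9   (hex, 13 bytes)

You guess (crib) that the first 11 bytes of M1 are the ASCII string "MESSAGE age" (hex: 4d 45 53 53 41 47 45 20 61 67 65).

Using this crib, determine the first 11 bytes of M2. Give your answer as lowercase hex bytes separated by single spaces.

c9 87 13 ac 2c a5 84 b4 3b a1 e6

Since C1 ⊕ C2 = M1 ⊕ M2, XORing with the guessed M1 bytes yields the corresponding M2 bytes: M2 = (C1 ⊕ C2) ⊕ M1.
84 xor 4d = c9
c2 xor 45 = 87
40 xor 53 = 13
ff xor 53 = ac
6d xor 41 = 2c
e2 xor 47 = a5
c1 xor 45 = 84
94 xor 20 = b4
5a xor 61 = 3b
c6 xor 67 = a1
83 xor 65 = e6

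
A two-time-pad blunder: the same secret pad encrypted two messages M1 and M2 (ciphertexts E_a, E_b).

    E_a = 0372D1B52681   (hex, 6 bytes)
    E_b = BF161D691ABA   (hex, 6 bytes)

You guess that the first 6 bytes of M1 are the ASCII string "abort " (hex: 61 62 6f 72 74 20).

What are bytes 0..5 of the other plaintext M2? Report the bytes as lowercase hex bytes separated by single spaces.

dd 06 a3 ae 48 1b

First, E_a ⊕ E_b = (M1 ⊕ K) ⊕ (M2 ⊕ K) = M1 ⊕ M2, so the key drops out. Then M2 = (M1 ⊕ M2) ⊕ M1 over the first 6 bytes.
byte 0: (03 xor bf) xor 61 = bc xor 61 = dd
byte 1: (72 xor 16) xor 62 = 64 xor 62 = 06
byte 2: (d1 xor 1d) xor 6f = cc xor 6f = a3
byte 3: (b5 xor 69) xor 72 = dc xor 72 = ae
byte 4: (26 xor 1a) xor 74 = 3c xor 74 = 48
byte 5: (81 xor ba) xor 20 = 3b xor 20 = 1b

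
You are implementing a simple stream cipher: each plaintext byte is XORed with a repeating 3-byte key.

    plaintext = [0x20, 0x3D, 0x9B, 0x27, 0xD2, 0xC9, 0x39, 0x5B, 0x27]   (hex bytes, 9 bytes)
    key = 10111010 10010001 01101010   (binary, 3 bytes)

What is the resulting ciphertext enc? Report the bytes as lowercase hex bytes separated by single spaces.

9a ac f1 9d 43 a3 83 ca 4d

The 3-byte key repeats, so the effective keystream is ba 91 6a ba 91 6a ba 91 6a.
byte 0: 00100000 xor 10111010 = 10011010
byte 1: 00111101 xor 10010001 = 10101100
byte 2: 10011011 xor 01101010 = 11110001
byte 3: 00100111 xor 10111010 = 10011101
byte 4: 11010010 xor 10010001 = 01000011
byte 5: 11001001 xor 01101010 = 10100011
byte 6: 00111001 xor 10111010 = 10000011
byte 7: 01011011 xor 10010001 = 11001010
byte 8: 00100111 xor 01101010 = 01001101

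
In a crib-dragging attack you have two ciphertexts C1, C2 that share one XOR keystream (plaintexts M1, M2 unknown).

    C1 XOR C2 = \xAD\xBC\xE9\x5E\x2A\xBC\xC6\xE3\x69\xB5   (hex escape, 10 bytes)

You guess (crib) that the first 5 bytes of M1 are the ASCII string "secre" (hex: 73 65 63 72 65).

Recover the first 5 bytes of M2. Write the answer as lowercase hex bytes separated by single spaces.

Since C1 ⊕ C2 = M1 ⊕ M2, XORing with the guessed M1 bytes yields the corresponding M2 bytes: M2 = (C1 ⊕ C2) ⊕ M1.
ad XOR 73 = de
bc XOR 65 = d9
e9 XOR 63 = 8a
5e XOR 72 = 2c
2a XOR 65 = 4f

de d9 8a 2c 4f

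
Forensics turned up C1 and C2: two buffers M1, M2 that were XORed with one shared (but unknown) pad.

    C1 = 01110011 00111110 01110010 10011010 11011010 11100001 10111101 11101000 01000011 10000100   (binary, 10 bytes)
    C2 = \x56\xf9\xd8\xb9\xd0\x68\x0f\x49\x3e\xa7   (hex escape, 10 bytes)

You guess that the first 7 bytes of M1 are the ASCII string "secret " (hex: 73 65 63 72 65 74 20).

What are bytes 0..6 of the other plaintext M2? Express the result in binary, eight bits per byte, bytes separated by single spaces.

First, C1 ⊕ C2 = (M1 ⊕ K) ⊕ (M2 ⊕ K) = M1 ⊕ M2, so the key drops out. Then M2 = (M1 ⊕ M2) ⊕ M1 over the first 7 bytes.
byte 0: (73 XOR 56) XOR 73 = 25 XOR 73 = 56
byte 1: (3e XOR f9) XOR 65 = c7 XOR 65 = a2
byte 2: (72 XOR d8) XOR 63 = aa XOR 63 = c9
byte 3: (9a XOR b9) XOR 72 = 23 XOR 72 = 51
byte 4: (da XOR d0) XOR 65 = 0a XOR 65 = 6f
byte 5: (e1 XOR 68) XOR 74 = 89 XOR 74 = fd
byte 6: (bd XOR 0f) XOR 20 = b2 XOR 20 = 92

01010110 10100010 11001001 01010001 01101111 11111101 10010010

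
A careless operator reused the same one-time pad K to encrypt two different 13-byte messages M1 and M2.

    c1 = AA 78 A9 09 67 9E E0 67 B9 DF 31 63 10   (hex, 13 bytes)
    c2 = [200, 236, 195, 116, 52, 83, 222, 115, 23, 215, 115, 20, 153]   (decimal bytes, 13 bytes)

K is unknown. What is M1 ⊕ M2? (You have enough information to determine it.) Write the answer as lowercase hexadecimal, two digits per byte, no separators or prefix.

62946a7d53cd3e14ae08427789

c1 ⊕ c2 = (M1 ⊕ K) ⊕ (M2 ⊕ K) = M1 ⊕ M2 — the shared key cancels under XOR.
byte 0: aa ⊕ c8 = 62
byte 1: 78 ⊕ ec = 94
byte 2: a9 ⊕ c3 = 6a
byte 3: 09 ⊕ 74 = 7d
byte 4: 67 ⊕ 34 = 53
byte 5: 9e ⊕ 53 = cd
byte 6: e0 ⊕ de = 3e
byte 7: 67 ⊕ 73 = 14
byte 8: b9 ⊕ 17 = ae
byte 9: df ⊕ d7 = 08
byte 10: 31 ⊕ 73 = 42
byte 11: 63 ⊕ 14 = 77
byte 12: 10 ⊕ 99 = 89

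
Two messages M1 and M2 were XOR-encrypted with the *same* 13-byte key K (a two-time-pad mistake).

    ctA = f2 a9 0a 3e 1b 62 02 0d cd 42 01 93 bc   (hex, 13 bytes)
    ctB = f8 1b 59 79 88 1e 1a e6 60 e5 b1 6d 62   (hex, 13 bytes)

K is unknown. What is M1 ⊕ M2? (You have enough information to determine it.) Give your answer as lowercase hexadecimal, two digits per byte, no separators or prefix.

ctA ⊕ ctB = (M1 ⊕ K) ⊕ (M2 ⊕ K) = M1 ⊕ M2 — the shared key cancels under XOR.
byte 0: f2 ⊕ f8 = 0a
byte 1: a9 ⊕ 1b = b2
byte 2: 0a ⊕ 59 = 53
byte 3: 3e ⊕ 79 = 47
byte 4: 1b ⊕ 88 = 93
byte 5: 62 ⊕ 1e = 7c
byte 6: 02 ⊕ 1a = 18
byte 7: 0d ⊕ e6 = eb
byte 8: cd ⊕ 60 = ad
byte 9: 42 ⊕ e5 = a7
byte 10: 01 ⊕ b1 = b0
byte 11: 93 ⊕ 6d = fe
byte 12: bc ⊕ 62 = de

0ab25347937c18ebada7b0fede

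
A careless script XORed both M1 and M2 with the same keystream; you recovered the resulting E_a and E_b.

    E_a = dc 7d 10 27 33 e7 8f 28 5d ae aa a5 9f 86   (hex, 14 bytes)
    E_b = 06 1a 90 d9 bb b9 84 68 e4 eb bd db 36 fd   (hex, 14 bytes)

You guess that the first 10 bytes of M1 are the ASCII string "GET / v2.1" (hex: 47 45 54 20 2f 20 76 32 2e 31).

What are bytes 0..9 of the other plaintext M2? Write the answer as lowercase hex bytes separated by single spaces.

9d 22 d4 de a7 7e 7d 72 97 74

First, E_a ⊕ E_b = (M1 ⊕ K) ⊕ (M2 ⊕ K) = M1 ⊕ M2, so the key drops out. Then M2 = (M1 ⊕ M2) ⊕ M1 over the first 10 bytes.
byte 0: (dc xor 06) xor 47 = da xor 47 = 9d
byte 1: (7d xor 1a) xor 45 = 67 xor 45 = 22
byte 2: (10 xor 90) xor 54 = 80 xor 54 = d4
byte 3: (27 xor d9) xor 20 = fe xor 20 = de
byte 4: (33 xor bb) xor 2f = 88 xor 2f = a7
byte 5: (e7 xor b9) xor 20 = 5e xor 20 = 7e
byte 6: (8f xor 84) xor 76 = 0b xor 76 = 7d
byte 7: (28 xor 68) xor 32 = 40 xor 32 = 72
byte 8: (5d xor e4) xor 2e = b9 xor 2e = 97
byte 9: (ae xor eb) xor 31 = 45 xor 31 = 74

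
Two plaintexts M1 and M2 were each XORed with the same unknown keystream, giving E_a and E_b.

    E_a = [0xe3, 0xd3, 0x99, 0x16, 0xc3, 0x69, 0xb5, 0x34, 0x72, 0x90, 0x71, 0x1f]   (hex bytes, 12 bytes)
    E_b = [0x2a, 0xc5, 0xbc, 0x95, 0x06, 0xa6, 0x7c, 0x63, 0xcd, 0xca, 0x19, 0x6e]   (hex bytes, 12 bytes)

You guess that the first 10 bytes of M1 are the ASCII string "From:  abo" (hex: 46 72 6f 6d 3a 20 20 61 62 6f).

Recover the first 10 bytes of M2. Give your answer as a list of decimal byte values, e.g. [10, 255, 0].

[143, 100, 74, 238, 255, 239, 233, 54, 221, 53]

First, E_a ⊕ E_b = (M1 ⊕ K) ⊕ (M2 ⊕ K) = M1 ⊕ M2, so the key drops out. Then M2 = (M1 ⊕ M2) ⊕ M1 over the first 10 bytes.
byte 0: (e3 ⊕ 2a) ⊕ 46 = c9 ⊕ 46 = 8f
byte 1: (d3 ⊕ c5) ⊕ 72 = 16 ⊕ 72 = 64
byte 2: (99 ⊕ bc) ⊕ 6f = 25 ⊕ 6f = 4a
byte 3: (16 ⊕ 95) ⊕ 6d = 83 ⊕ 6d = ee
byte 4: (c3 ⊕ 06) ⊕ 3a = c5 ⊕ 3a = ff
byte 5: (69 ⊕ a6) ⊕ 20 = cf ⊕ 20 = ef
byte 6: (b5 ⊕ 7c) ⊕ 20 = c9 ⊕ 20 = e9
byte 7: (34 ⊕ 63) ⊕ 61 = 57 ⊕ 61 = 36
byte 8: (72 ⊕ cd) ⊕ 62 = bf ⊕ 62 = dd
byte 9: (90 ⊕ ca) ⊕ 6f = 5a ⊕ 6f = 35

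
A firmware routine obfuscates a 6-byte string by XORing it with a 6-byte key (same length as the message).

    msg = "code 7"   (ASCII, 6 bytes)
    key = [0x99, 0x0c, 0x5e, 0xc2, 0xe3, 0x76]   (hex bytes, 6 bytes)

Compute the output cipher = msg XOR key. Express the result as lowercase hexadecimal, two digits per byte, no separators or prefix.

XOR is its own inverse, so applying the key byte-wise gives the result directly.
01100011 xor 10011001 = 11111010
01101111 xor 00001100 = 01100011
01100100 xor 01011110 = 00111010
01100101 xor 11000010 = 10100111
00100000 xor 11100011 = 11000011
00110111 xor 01110110 = 01000001

fa633aa7c341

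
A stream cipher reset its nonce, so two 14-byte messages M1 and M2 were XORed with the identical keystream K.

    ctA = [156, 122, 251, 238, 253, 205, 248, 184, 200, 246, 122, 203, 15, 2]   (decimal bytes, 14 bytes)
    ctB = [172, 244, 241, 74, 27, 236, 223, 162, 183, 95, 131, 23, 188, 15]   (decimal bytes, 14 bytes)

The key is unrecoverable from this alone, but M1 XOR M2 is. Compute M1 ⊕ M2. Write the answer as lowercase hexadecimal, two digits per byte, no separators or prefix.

ctA ⊕ ctB = (M1 ⊕ K) ⊕ (M2 ⊕ K) = M1 ⊕ M2 — the shared key cancels under XOR.
9c xor ac = 30
7a xor f4 = 8e
fb xor f1 = 0a
ee xor 4a = a4
fd xor 1b = e6
cd xor ec = 21
f8 xor df = 27
b8 xor a2 = 1a
c8 xor b7 = 7f
f6 xor 5f = a9
7a xor 83 = f9
cb xor 17 = dc
0f xor bc = b3
02 xor 0f = 0d

308e0aa4e621271a7fa9f9dcb30d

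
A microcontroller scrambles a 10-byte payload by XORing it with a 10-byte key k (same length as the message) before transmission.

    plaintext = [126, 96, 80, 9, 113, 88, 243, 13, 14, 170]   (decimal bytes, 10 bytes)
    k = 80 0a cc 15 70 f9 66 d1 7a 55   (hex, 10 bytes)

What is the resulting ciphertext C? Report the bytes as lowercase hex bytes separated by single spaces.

XOR is its own inverse, so applying the key byte-wise gives the result directly.
7e ^ 80 = fe
60 ^ 0a = 6a
50 ^ cc = 9c
09 ^ 15 = 1c
71 ^ 70 = 01
58 ^ f9 = a1
f3 ^ 66 = 95
0d ^ d1 = dc
0e ^ 7a = 74
aa ^ 55 = ff

fe 6a 9c 1c 01 a1 95 dc 74 ff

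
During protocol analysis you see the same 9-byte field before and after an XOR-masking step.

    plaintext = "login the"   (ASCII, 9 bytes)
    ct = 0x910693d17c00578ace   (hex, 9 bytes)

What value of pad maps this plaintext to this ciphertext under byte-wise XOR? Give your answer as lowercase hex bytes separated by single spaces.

fd 69 f4 b8 12 20 23 e2 ab

Since ct = plaintext ⊕ pad, XORing both sides with plaintext gives pad = plaintext ⊕ ct.
6c ⊕ 91 = fd
6f ⊕ 06 = 69
67 ⊕ 93 = f4
69 ⊕ d1 = b8
6e ⊕ 7c = 12
20 ⊕ 00 = 20
74 ⊕ 57 = 23
68 ⊕ 8a = e2
65 ⊕ ce = ab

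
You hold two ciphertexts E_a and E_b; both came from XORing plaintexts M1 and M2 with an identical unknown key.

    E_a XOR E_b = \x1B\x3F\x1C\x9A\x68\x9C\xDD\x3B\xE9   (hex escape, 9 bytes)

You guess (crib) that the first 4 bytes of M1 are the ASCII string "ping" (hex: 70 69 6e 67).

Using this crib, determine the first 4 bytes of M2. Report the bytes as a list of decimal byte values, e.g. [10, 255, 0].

Since E_a ⊕ E_b = M1 ⊕ M2, XORing with the guessed M1 bytes yields the corresponding M2 bytes: M2 = (E_a ⊕ E_b) ⊕ M1.
1b XOR 70 = 6b
3f XOR 69 = 56
1c XOR 6e = 72
9a XOR 67 = fd

[107, 86, 114, 253]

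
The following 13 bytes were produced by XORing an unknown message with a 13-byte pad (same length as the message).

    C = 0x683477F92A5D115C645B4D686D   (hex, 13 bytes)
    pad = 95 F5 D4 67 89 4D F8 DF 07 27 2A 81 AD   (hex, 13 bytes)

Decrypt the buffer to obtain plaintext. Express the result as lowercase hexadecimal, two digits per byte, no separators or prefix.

fdc1a39ea310e983637c67e9c0

68 xor 95 = fd
34 xor f5 = c1
77 xor d4 = a3
f9 xor 67 = 9e
2a xor 89 = a3
5d xor 4d = 10
11 xor f8 = e9
5c xor df = 83
64 xor 07 = 63
5b xor 27 = 7c
4d xor 2a = 67
68 xor 81 = e9
6d xor ad = c0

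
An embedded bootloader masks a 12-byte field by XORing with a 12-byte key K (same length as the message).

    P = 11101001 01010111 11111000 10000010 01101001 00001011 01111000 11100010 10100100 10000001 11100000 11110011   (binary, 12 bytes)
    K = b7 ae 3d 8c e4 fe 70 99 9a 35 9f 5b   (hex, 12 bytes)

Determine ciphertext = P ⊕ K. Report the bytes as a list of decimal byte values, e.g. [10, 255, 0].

[94, 249, 197, 14, 141, 245, 8, 123, 62, 180, 127, 168]

XOR is its own inverse, so applying the key byte-wise gives the result directly.
e9 ⊕ b7 = 5e
57 ⊕ ae = f9
f8 ⊕ 3d = c5
82 ⊕ 8c = 0e
69 ⊕ e4 = 8d
0b ⊕ fe = f5
78 ⊕ 70 = 08
e2 ⊕ 99 = 7b
a4 ⊕ 9a = 3e
81 ⊕ 35 = b4
e0 ⊕ 9f = 7f
f3 ⊕ 5b = a8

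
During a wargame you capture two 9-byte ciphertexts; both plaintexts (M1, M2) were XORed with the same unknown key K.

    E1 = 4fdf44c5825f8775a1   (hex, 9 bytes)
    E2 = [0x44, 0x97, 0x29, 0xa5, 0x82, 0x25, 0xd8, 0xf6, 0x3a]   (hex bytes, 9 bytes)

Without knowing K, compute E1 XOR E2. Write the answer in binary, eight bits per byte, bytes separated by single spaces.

E1 ⊕ E2 = (M1 ⊕ K) ⊕ (M2 ⊕ K) = M1 ⊕ M2 — the shared key cancels under XOR.
byte 0: 4f ^ 44 = 0b
byte 1: df ^ 97 = 48
byte 2: 44 ^ 29 = 6d
byte 3: c5 ^ a5 = 60
byte 4: 82 ^ 82 = 00
byte 5: 5f ^ 25 = 7a
byte 6: 87 ^ d8 = 5f
byte 7: 75 ^ f6 = 83
byte 8: a1 ^ 3a = 9b

00001011 01001000 01101101 01100000 00000000 01111010 01011111 10000011 10011011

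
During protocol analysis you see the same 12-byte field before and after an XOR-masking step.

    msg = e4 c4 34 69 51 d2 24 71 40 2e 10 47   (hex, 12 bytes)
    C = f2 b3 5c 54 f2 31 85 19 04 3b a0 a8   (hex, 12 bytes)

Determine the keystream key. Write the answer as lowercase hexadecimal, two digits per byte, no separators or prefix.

1677683da3e3a1684415b0ef

Since C = msg ⊕ key, XORing both sides with msg gives key = msg ⊕ C.
e4 XOR f2 = 16
c4 XOR b3 = 77
34 XOR 5c = 68
69 XOR 54 = 3d
51 XOR f2 = a3
d2 XOR 31 = e3
24 XOR 85 = a1
71 XOR 19 = 68
40 XOR 04 = 44
2e XOR 3b = 15
10 XOR a0 = b0
47 XOR a8 = ef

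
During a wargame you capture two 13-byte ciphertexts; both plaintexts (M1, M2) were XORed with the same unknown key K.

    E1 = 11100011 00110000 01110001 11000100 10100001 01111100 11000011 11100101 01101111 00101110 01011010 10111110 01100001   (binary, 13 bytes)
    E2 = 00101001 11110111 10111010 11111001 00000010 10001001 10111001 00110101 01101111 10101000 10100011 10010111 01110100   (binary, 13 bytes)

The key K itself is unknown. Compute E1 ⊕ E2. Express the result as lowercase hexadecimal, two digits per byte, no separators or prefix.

E1 ⊕ E2 = (M1 ⊕ K) ⊕ (M2 ⊕ K) = M1 ⊕ M2 — the shared key cancels under XOR.
e3 ⊕ 29 = ca
30 ⊕ f7 = c7
71 ⊕ ba = cb
c4 ⊕ f9 = 3d
a1 ⊕ 02 = a3
7c ⊕ 89 = f5
c3 ⊕ b9 = 7a
e5 ⊕ 35 = d0
6f ⊕ 6f = 00
2e ⊕ a8 = 86
5a ⊕ a3 = f9
be ⊕ 97 = 29
61 ⊕ 74 = 15

cac7cb3da3f57ad00086f92915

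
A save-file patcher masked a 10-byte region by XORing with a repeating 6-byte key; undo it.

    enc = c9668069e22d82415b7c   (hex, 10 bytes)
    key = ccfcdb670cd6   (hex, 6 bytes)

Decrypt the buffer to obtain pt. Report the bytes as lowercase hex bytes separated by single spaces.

The 6-byte key repeats, so the effective keystream is cc fc db 67 0c d6 cc fc db 67.
byte 0: 11001001 ⊕ 11001100 = 00000101
byte 1: 01100110 ⊕ 11111100 = 10011010
byte 2: 10000000 ⊕ 11011011 = 01011011
byte 3: 01101001 ⊕ 01100111 = 00001110
byte 4: 11100010 ⊕ 00001100 = 11101110
byte 5: 00101101 ⊕ 11010110 = 11111011
byte 6: 10000010 ⊕ 11001100 = 01001110
byte 7: 01000001 ⊕ 11111100 = 10111101
byte 8: 01011011 ⊕ 11011011 = 10000000
byte 9: 01111100 ⊕ 01100111 = 00011011

05 9a 5b 0e ee fb 4e bd 80 1b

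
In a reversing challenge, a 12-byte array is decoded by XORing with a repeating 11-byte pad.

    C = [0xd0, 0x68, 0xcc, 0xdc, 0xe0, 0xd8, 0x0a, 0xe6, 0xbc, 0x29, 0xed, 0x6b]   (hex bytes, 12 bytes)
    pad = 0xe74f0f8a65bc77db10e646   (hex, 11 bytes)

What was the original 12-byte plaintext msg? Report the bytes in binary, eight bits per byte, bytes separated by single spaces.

The 11-byte key repeats, so the effective keystream is e7 4f 0f 8a 65 bc 77 db 10 e6 46 e7.
byte 0: 208 ^ 231 =  55
byte 1: 104 ^  79 =  39
byte 2: 204 ^  15 = 195
byte 3: 220 ^ 138 =  86
byte 4: 224 ^ 101 = 133
byte 5: 216 ^ 188 = 100
byte 6:  10 ^ 119 = 125
byte 7: 230 ^ 219 =  61
byte 8: 188 ^  16 = 172
byte 9:  41 ^ 230 = 207
byte 10: 237 ^  70 = 171
byte 11: 107 ^ 231 = 140

00110111 00100111 11000011 01010110 10000101 01100100 01111101 00111101 10101100 11001111 10101011 10001100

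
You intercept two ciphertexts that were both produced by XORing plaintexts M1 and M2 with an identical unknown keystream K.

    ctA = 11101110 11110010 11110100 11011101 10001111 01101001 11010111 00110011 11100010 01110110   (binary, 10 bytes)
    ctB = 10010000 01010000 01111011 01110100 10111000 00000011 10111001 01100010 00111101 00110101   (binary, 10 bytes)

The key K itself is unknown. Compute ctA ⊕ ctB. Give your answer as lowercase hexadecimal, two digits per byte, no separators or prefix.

7ea28fa9376a6e51df43

ctA ⊕ ctB = (M1 ⊕ K) ⊕ (M2 ⊕ K) = M1 ⊕ M2 — the shared key cancels under XOR.
238 xor 144 = 126
242 xor  80 = 162
244 xor 123 = 143
221 xor 116 = 169
143 xor 184 =  55
105 xor   3 = 106
215 xor 185 = 110
 51 xor  98 =  81
226 xor  61 = 223
118 xor  53 =  67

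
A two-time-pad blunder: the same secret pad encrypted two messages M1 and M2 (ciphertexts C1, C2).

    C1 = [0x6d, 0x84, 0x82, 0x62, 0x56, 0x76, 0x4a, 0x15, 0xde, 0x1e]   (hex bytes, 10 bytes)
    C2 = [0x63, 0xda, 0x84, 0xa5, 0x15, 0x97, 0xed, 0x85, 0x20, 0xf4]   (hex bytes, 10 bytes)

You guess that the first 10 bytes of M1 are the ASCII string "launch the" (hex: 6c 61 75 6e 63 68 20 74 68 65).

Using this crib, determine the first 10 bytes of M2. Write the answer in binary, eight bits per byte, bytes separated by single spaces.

01100010 00111111 01110011 10101001 00100000 10001001 10000111 11100100 10010110 10001111

First, C1 ⊕ C2 = (M1 ⊕ K) ⊕ (M2 ⊕ K) = M1 ⊕ M2, so the key drops out. Then M2 = (M1 ⊕ M2) ⊕ M1 over the first 10 bytes.
byte 0: (6d ⊕ 63) ⊕ 6c = 0e ⊕ 6c = 62
byte 1: (84 ⊕ da) ⊕ 61 = 5e ⊕ 61 = 3f
byte 2: (82 ⊕ 84) ⊕ 75 = 06 ⊕ 75 = 73
byte 3: (62 ⊕ a5) ⊕ 6e = c7 ⊕ 6e = a9
byte 4: (56 ⊕ 15) ⊕ 63 = 43 ⊕ 63 = 20
byte 5: (76 ⊕ 97) ⊕ 68 = e1 ⊕ 68 = 89
byte 6: (4a ⊕ ed) ⊕ 20 = a7 ⊕ 20 = 87
byte 7: (15 ⊕ 85) ⊕ 74 = 90 ⊕ 74 = e4
byte 8: (de ⊕ 20) ⊕ 68 = fe ⊕ 68 = 96
byte 9: (1e ⊕ f4) ⊕ 65 = ea ⊕ 65 = 8f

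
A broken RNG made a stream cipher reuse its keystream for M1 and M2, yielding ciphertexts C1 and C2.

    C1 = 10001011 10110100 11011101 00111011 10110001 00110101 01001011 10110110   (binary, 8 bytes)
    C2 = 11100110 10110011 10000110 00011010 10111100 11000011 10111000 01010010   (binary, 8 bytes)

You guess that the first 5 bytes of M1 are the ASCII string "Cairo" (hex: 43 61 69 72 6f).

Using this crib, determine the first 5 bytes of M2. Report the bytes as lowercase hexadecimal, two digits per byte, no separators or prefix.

2e66325362

First, C1 ⊕ C2 = (M1 ⊕ K) ⊕ (M2 ⊕ K) = M1 ⊕ M2, so the key drops out. Then M2 = (M1 ⊕ M2) ⊕ M1 over the first 5 bytes.
byte 0: (8b ^ e6) ^ 43 = 6d ^ 43 = 2e
byte 1: (b4 ^ b3) ^ 61 = 07 ^ 61 = 66
byte 2: (dd ^ 86) ^ 69 = 5b ^ 69 = 32
byte 3: (3b ^ 1a) ^ 72 = 21 ^ 72 = 53
byte 4: (b1 ^ bc) ^ 6f = 0d ^ 6f = 62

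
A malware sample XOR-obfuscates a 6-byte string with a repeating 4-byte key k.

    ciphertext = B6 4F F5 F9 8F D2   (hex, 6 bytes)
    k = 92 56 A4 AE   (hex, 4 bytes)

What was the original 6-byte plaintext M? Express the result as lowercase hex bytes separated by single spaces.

The 4-byte key repeats, so the effective keystream is 92 56 a4 ae 92 56.
byte 0: b6 xor 92 = 24
byte 1: 4f xor 56 = 19
byte 2: f5 xor a4 = 51
byte 3: f9 xor ae = 57
byte 4: 8f xor 92 = 1d
byte 5: d2 xor 56 = 84

24 19 51 57 1d 84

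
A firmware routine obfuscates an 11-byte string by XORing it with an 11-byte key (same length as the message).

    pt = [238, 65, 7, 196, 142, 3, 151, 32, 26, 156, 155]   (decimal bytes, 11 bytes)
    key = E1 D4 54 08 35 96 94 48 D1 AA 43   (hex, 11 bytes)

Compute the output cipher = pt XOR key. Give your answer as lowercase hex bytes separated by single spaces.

XOR is its own inverse, so applying the key byte-wise gives the result directly.
byte 0: ee xor e1 = 0f
byte 1: 41 xor d4 = 95
byte 2: 07 xor 54 = 53
byte 3: c4 xor 08 = cc
byte 4: 8e xor 35 = bb
byte 5: 03 xor 96 = 95
byte 6: 97 xor 94 = 03
byte 7: 20 xor 48 = 68
byte 8: 1a xor d1 = cb
byte 9: 9c xor aa = 36
byte 10: 9b xor 43 = d8

0f 95 53 cc bb 95 03 68 cb 36 d8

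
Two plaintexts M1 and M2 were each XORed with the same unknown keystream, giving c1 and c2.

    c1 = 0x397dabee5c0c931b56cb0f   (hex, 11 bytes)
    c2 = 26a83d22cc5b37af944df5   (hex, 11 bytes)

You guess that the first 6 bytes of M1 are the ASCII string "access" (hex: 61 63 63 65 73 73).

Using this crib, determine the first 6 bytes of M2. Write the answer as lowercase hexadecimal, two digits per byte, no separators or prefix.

First, c1 ⊕ c2 = (M1 ⊕ K) ⊕ (M2 ⊕ K) = M1 ⊕ M2, so the key drops out. Then M2 = (M1 ⊕ M2) ⊕ M1 over the first 6 bytes.
byte 0: (39 XOR 26) XOR 61 = 1f XOR 61 = 7e
byte 1: (7d XOR a8) XOR 63 = d5 XOR 63 = b6
byte 2: (ab XOR 3d) XOR 63 = 96 XOR 63 = f5
byte 3: (ee XOR 22) XOR 65 = cc XOR 65 = a9
byte 4: (5c XOR cc) XOR 73 = 90 XOR 73 = e3
byte 5: (0c XOR 5b) XOR 73 = 57 XOR 73 = 24

7eb6f5a9e324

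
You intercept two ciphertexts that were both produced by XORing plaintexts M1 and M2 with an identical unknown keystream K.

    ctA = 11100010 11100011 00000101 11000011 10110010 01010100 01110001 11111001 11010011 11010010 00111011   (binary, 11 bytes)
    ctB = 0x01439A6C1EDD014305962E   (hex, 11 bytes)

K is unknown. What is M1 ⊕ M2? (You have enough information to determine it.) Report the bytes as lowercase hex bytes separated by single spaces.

e3 a0 9f af ac 89 70 ba d6 44 15

ctA ⊕ ctB = (M1 ⊕ K) ⊕ (M2 ⊕ K) = M1 ⊕ M2 — the shared key cancels under XOR.
11100010 xor 00000001 = 11100011
11100011 xor 01000011 = 10100000
00000101 xor 10011010 = 10011111
11000011 xor 01101100 = 10101111
10110010 xor 00011110 = 10101100
01010100 xor 11011101 = 10001001
01110001 xor 00000001 = 01110000
11111001 xor 01000011 = 10111010
11010011 xor 00000101 = 11010110
11010010 xor 10010110 = 01000100
00111011 xor 00101110 = 00010101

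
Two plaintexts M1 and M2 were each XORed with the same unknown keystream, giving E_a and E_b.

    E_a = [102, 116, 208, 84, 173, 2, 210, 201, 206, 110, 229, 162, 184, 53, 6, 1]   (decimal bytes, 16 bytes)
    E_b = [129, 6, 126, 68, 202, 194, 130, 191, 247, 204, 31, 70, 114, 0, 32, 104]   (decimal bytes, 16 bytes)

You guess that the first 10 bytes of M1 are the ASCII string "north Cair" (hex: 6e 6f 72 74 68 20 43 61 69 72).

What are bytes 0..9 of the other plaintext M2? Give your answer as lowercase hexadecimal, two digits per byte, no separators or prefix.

891ddc640fe0131750d0

First, E_a ⊕ E_b = (M1 ⊕ K) ⊕ (M2 ⊕ K) = M1 ⊕ M2, so the key drops out. Then M2 = (M1 ⊕ M2) ⊕ M1 over the first 10 bytes.
byte 0: (66 xor 81) xor 6e = e7 xor 6e = 89
byte 1: (74 xor 06) xor 6f = 72 xor 6f = 1d
byte 2: (d0 xor 7e) xor 72 = ae xor 72 = dc
byte 3: (54 xor 44) xor 74 = 10 xor 74 = 64
byte 4: (ad xor ca) xor 68 = 67 xor 68 = 0f
byte 5: (02 xor c2) xor 20 = c0 xor 20 = e0
byte 6: (d2 xor 82) xor 43 = 50 xor 43 = 13
byte 7: (c9 xor bf) xor 61 = 76 xor 61 = 17
byte 8: (ce xor f7) xor 69 = 39 xor 69 = 50
byte 9: (6e xor cc) xor 72 = a2 xor 72 = d0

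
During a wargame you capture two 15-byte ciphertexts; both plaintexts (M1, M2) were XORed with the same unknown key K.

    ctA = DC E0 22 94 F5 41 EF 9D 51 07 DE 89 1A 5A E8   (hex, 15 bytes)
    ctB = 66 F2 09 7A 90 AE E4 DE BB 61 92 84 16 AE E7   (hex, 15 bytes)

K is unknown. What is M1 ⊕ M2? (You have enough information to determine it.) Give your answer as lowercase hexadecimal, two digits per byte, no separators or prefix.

ctA ⊕ ctB = (M1 ⊕ K) ⊕ (M2 ⊕ K) = M1 ⊕ M2 — the shared key cancels under XOR.
byte 0: dc xor 66 = ba
byte 1: e0 xor f2 = 12
byte 2: 22 xor 09 = 2b
byte 3: 94 xor 7a = ee
byte 4: f5 xor 90 = 65
byte 5: 41 xor ae = ef
byte 6: ef xor e4 = 0b
byte 7: 9d xor de = 43
byte 8: 51 xor bb = ea
byte 9: 07 xor 61 = 66
byte 10: de xor 92 = 4c
byte 11: 89 xor 84 = 0d
byte 12: 1a xor 16 = 0c
byte 13: 5a xor ae = f4
byte 14: e8 xor e7 = 0f

ba122bee65ef0b43ea664c0d0cf40f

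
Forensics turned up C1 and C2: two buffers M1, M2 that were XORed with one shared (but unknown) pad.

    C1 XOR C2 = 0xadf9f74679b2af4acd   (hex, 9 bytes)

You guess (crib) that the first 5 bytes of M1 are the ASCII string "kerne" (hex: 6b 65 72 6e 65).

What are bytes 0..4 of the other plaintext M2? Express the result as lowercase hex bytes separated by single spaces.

c6 9c 85 28 1c

Since C1 ⊕ C2 = M1 ⊕ M2, XORing with the guessed M1 bytes yields the corresponding M2 bytes: M2 = (C1 ⊕ C2) ⊕ M1.
ad xor 6b = c6
f9 xor 65 = 9c
f7 xor 72 = 85
46 xor 6e = 28
79 xor 65 = 1c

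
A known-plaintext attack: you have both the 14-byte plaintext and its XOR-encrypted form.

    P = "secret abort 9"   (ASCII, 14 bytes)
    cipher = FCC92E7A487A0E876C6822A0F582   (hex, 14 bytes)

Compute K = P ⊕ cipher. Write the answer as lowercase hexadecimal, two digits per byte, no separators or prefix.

Since cipher = P ⊕ K, XORing both sides with P gives K = P ⊕ cipher.
73 ⊕ fc = 8f
65 ⊕ c9 = ac
63 ⊕ 2e = 4d
72 ⊕ 7a = 08
65 ⊕ 48 = 2d
74 ⊕ 7a = 0e
20 ⊕ 0e = 2e
61 ⊕ 87 = e6
62 ⊕ 6c = 0e
6f ⊕ 68 = 07
72 ⊕ 22 = 50
74 ⊕ a0 = d4
20 ⊕ f5 = d5
39 ⊕ 82 = bb

8fac4d082d0e2ee60e0750d4d5bb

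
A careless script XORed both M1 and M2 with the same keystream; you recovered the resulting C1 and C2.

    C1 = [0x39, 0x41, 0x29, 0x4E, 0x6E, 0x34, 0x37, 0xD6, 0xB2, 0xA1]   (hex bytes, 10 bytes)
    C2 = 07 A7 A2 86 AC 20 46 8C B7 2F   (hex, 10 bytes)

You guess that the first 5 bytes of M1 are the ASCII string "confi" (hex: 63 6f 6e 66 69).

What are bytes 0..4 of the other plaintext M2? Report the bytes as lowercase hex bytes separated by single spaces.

First, C1 ⊕ C2 = (M1 ⊕ K) ⊕ (M2 ⊕ K) = M1 ⊕ M2, so the key drops out. Then M2 = (M1 ⊕ M2) ⊕ M1 over the first 5 bytes.
byte 0: (39 ^ 07) ^ 63 = 3e ^ 63 = 5d
byte 1: (41 ^ a7) ^ 6f = e6 ^ 6f = 89
byte 2: (29 ^ a2) ^ 6e = 8b ^ 6e = e5
byte 3: (4e ^ 86) ^ 66 = c8 ^ 66 = ae
byte 4: (6e ^ ac) ^ 69 = c2 ^ 69 = ab

5d 89 e5 ae ab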